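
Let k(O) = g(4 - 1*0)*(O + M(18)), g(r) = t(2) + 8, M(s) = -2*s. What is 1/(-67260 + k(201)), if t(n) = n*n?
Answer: -1/65280 ≈ -1.5319e-5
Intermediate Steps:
t(n) = n²
g(r) = 12 (g(r) = 2² + 8 = 4 + 8 = 12)
k(O) = -432 + 12*O (k(O) = 12*(O - 2*18) = 12*(O - 36) = 12*(-36 + O) = -432 + 12*O)
1/(-67260 + k(201)) = 1/(-67260 + (-432 + 12*201)) = 1/(-67260 + (-432 + 2412)) = 1/(-67260 + 1980) = 1/(-65280) = -1/65280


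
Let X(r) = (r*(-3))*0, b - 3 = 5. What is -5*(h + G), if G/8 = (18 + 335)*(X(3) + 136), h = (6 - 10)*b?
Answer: -1920160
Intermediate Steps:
b = 8 (b = 3 + 5 = 8)
h = -32 (h = (6 - 10)*8 = -4*8 = -32)
X(r) = 0 (X(r) = -3*r*0 = 0)
G = 384064 (G = 8*((18 + 335)*(0 + 136)) = 8*(353*136) = 8*48008 = 384064)
-5*(h + G) = -5*(-32 + 384064) = -5*384032 = -1920160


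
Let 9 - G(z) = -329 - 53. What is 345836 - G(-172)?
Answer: 345445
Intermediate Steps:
G(z) = 391 (G(z) = 9 - (-329 - 53) = 9 - 1*(-382) = 9 + 382 = 391)
345836 - G(-172) = 345836 - 1*391 = 345836 - 391 = 345445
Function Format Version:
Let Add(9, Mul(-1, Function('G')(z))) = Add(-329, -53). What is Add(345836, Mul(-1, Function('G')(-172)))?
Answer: 345445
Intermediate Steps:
Function('G')(z) = 391 (Function('G')(z) = Add(9, Mul(-1, Add(-329, -53))) = Add(9, Mul(-1, -382)) = Add(9, 382) = 391)
Add(345836, Mul(-1, Function('G')(-172))) = Add(345836, Mul(-1, 391)) = Add(345836, -391) = 345445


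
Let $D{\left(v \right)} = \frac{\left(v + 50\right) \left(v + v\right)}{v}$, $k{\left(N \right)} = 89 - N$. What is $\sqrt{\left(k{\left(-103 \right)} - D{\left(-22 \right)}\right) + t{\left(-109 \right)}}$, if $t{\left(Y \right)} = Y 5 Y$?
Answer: $\sqrt{59541} \approx 244.01$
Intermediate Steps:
$t{\left(Y \right)} = 5 Y^{2}$ ($t{\left(Y \right)} = 5 Y Y = 5 Y^{2}$)
$D{\left(v \right)} = 100 + 2 v$ ($D{\left(v \right)} = \frac{\left(50 + v\right) 2 v}{v} = \frac{2 v \left(50 + v\right)}{v} = 100 + 2 v$)
$\sqrt{\left(k{\left(-103 \right)} - D{\left(-22 \right)}\right) + t{\left(-109 \right)}} = \sqrt{\left(\left(89 - -103\right) - \left(100 + 2 \left(-22\right)\right)\right) + 5 \left(-109\right)^{2}} = \sqrt{\left(\left(89 + 103\right) - \left(100 - 44\right)\right) + 5 \cdot 11881} = \sqrt{\left(192 - 56\right) + 59405} = \sqrt{136 + 59405} = \sqrt{59541}$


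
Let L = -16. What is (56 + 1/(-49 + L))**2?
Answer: 13242321/4225 ≈ 3134.3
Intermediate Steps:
(56 + 1/(-49 + L))**2 = (56 + 1/(-49 - 16))**2 = (56 + 1/(-65))**2 = (56 - 1/65)**2 = (3639/65)**2 = 13242321/4225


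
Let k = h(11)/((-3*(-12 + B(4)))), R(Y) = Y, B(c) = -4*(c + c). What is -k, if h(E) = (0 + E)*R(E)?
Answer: -11/12 ≈ -0.91667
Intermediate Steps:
B(c) = -8*c
h(E) = E² (h(E) = (0 + E)*E = E*E = E²)
k = 11/12 (k = 11²/((-3*(-12 - 8*4))) = 121/((-3*(-12 - 32))) = 121/((-3*(-44))) = 121/132 = 121*(1/132) = 11/12 ≈ 0.91667)
-k = -1*11/12 = -11/12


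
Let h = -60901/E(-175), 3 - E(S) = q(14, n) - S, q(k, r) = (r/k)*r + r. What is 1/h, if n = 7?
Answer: 365/121802 ≈ 0.0029967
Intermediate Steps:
q(k, r) = r + r**2/k (q(k, r) = r**2/k + r = r + r**2/k)
E(S) = -15/2 + S (E(S) = 3 - (7*(14 + 7)/14 - S) = 3 - (7*(1/14)*21 - S) = 3 - (21/2 - S) = 3 + (-21/2 + S) = -15/2 + S)
h = 121802/365 (h = -60901/(-15/2 - 175) = -60901/(-365/2) = -60901*(-2/365) = 121802/365 ≈ 333.70)
1/h = 1/(121802/365) = 365/121802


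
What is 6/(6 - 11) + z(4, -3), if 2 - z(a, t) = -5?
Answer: 29/5 ≈ 5.8000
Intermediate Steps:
z(a, t) = 7 (z(a, t) = 2 - 1*(-5) = 2 + 5 = 7)
6/(6 - 11) + z(4, -3) = 6/(6 - 11) + 7 = 6/(-5) + 7 = -⅕*6 + 7 = -6/5 + 7 = 29/5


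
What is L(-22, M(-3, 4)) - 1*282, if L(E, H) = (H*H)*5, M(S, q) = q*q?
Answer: 998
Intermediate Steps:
M(S, q) = q**2
L(E, H) = 5*H**2 (L(E, H) = H**2*5 = 5*H**2)
L(-22, M(-3, 4)) - 1*282 = 5*(4**2)**2 - 1*282 = 5*16**2 - 282 = 5*256 - 282 = 1280 - 282 = 998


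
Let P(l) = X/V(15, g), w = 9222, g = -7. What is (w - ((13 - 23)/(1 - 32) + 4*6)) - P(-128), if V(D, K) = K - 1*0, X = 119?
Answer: 285655/31 ≈ 9214.7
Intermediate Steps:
V(D, K) = K (V(D, K) = K + 0 = K)
P(l) = -17 (P(l) = 119/(-7) = 119*(-⅐) = -17)
(w - ((13 - 23)/(1 - 32) + 4*6)) - P(-128) = (9222 - ((13 - 23)/(1 - 32) + 4*6)) - 1*(-17) = (9222 - (-10/(-31) + 24)) + 17 = (9222 - (-10*(-1/31) + 24)) + 17 = (9222 - (10/31 + 24)) + 17 = (9222 - 1*754/31) + 17 = (9222 - 754/31) + 17 = 285128/31 + 17 = 285655/31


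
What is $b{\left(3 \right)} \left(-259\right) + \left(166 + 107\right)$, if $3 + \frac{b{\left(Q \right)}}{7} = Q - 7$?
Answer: $12964$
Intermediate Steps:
$b{\left(Q \right)} = -70 + 7 Q$ ($b{\left(Q \right)} = -21 + 7 \left(Q - 7\right) = -21 + 7 \left(-7 + Q\right) = -21 + \left(-49 + 7 Q\right) = -70 + 7 Q$)
$b{\left(3 \right)} \left(-259\right) + \left(166 + 107\right) = \left(-70 + 7 \cdot 3\right) \left(-259\right) + \left(166 + 107\right) = \left(-70 + 21\right) \left(-259\right) + 273 = \left(-49\right) \left(-259\right) + 273 = 12691 + 273 = 12964$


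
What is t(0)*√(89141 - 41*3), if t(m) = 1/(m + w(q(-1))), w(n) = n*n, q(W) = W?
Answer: √89018 ≈ 298.36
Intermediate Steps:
w(n) = n²
t(m) = 1/(1 + m) (t(m) = 1/(m + (-1)²) = 1/(m + 1) = 1/(1 + m))
t(0)*√(89141 - 41*3) = √(89141 - 41*3)/(1 + 0) = √(89141 - 123)/1 = 1*√89018 = √89018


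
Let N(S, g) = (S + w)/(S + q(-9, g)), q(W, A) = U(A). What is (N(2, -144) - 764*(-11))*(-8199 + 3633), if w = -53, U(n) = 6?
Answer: -153374223/4 ≈ -3.8344e+7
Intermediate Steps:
q(W, A) = 6
N(S, g) = (-53 + S)/(6 + S) (N(S, g) = (S - 53)/(S + 6) = (-53 + S)/(6 + S))
(N(2, -144) - 764*(-11))*(-8199 + 3633) = ((-53 + 2)/(6 + 2) - 764*(-11))*(-8199 + 3633) = (-51/8 + 8404)*(-4566) = (67181/8)*(-4566) = -153374223/4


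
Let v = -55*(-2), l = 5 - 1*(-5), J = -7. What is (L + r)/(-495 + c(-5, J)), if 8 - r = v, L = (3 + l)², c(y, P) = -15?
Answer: -67/510 ≈ -0.13137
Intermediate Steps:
l = 10 (l = 5 + 5 = 10)
L = 169 (L = (3 + 10)² = 13² = 169)
v = 110
r = -102 (r = 8 - 1*110 = 8 - 110 = -102)
(L + r)/(-495 + c(-5, J)) = (169 - 102)/(-495 - 15) = 67/(-510) = 67*(-1/510) = -67/510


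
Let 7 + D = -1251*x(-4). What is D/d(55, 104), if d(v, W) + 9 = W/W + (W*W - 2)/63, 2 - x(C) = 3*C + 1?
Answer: -102501/1031 ≈ -99.419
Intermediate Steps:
x(C) = 1 - 3*C (x(C) = 2 - (3*C + 1) = 2 - (1 + 3*C) = 2 + (-1 - 3*C) = 1 - 3*C)
D = -16270 (D = -7 - 1251*(1 - 3*(-4)) = -7 - 1251*(1 + 12) = -7 - 1251*13 = -7 - 16263 = -16270)
d(v, W) = -506/63 + W²/63 (d(v, W) = -9 + (W/W + (W*W - 2)/63) = -9 + (1 + (W² - 2)*(1/63)) = -9 + (1 + (-2 + W²)*(1/63)) = -9 + (1 + (-2/63 + W²/63)) = -9 + (61/63 + W²/63) = -506/63 + W²/63)
D/d(55, 104) = -16270/(-506/63 + (1/63)*104²) = -16270/(-506/63 + (1/63)*10816) = -16270/(-506/63 + 10816/63) = -16270/10310/63 = -16270*63/10310 = -102501/1031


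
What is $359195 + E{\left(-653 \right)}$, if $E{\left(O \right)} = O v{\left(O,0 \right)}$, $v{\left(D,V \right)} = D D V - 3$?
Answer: $361154$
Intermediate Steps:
$v{\left(D,V \right)} = -3 + V D^{2}$ ($v{\left(D,V \right)} = D^{2} V - 3 = V D^{2} - 3 = -3 + V D^{2}$)
$E{\left(O \right)} = - 3 O$ ($E{\left(O \right)} = O \left(-3 + 0 O^{2}\right) = O \left(-3 + 0\right) = O \left(-3\right) = - 3 O$)
$359195 + E{\left(-653 \right)} = 359195 - -1959 = 359195 + 1959 = 361154$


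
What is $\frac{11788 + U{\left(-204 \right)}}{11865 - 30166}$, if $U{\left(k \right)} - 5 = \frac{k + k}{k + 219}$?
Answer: $- \frac{58829}{91505} \approx -0.6429$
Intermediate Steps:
$U{\left(k \right)} = 5 + \frac{2 k}{219 + k}$ ($U{\left(k \right)} = 5 + \frac{k + k}{k + 219} = 5 + \frac{2 k}{219 + k}$)
$\frac{11788 + U{\left(-204 \right)}}{11865 - 30166} = \frac{11788 + \frac{1095 + 7 \left(-204\right)}{219 - 204}}{11865 - 30166} = \frac{11788 + \frac{1095 - 1428}{15}}{-18301} = \left(11788 + \frac{1}{15} \left(-333\right)\right) \left(- \frac{1}{18301}\right) = \left(11788 - \frac{111}{5}\right) \left(- \frac{1}{18301}\right) = \frac{58829}{5} \left(- \frac{1}{18301}\right) = - \frac{58829}{91505}$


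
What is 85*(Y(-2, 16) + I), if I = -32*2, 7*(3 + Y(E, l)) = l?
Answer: -38505/7 ≈ -5500.7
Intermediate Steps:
Y(E, l) = -3 + l/7
I = -64 (I = -8*8 = -64)
85*(Y(-2, 16) + I) = 85*((-3 + (⅐)*16) - 64) = 85*((-3 + 16/7) - 64) = 85*(-5/7 - 64) = 85*(-453/7) = -38505/7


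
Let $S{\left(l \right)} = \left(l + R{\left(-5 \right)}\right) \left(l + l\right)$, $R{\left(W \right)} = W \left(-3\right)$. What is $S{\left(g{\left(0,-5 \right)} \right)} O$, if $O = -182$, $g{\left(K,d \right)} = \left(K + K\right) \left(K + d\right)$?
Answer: $0$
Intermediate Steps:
$g{\left(K,d \right)} = 2 K \left(K + d\right)$
$R{\left(W \right)} = - 3 W$
$S{\left(l \right)} = 2 l \left(15 + l\right)$ ($S{\left(l \right)} = \left(l - -15\right) \left(l + l\right) = \left(l + 15\right) 2 l = \left(15 + l\right) 2 l = 2 l \left(15 + l\right)$)
$S{\left(g{\left(0,-5 \right)} \right)} O = 2 \cdot 2 \cdot 0 \left(0 - 5\right) \left(15 + 2 \cdot 0 \left(0 - 5\right)\right) \left(-182\right) = 2 \cdot 2 \cdot 0 \left(-5\right) \left(15 + 2 \cdot 0 \left(-5\right)\right) \left(-182\right) = 2 \cdot 0 \left(15 + 0\right) \left(-182\right) = 2 \cdot 0 \cdot 15 \left(-182\right) = 0 \left(-182\right) = 0$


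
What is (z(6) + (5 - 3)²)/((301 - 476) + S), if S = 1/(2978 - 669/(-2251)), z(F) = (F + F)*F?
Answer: -254757586/586611737 ≈ -0.43429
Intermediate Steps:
z(F) = 2*F² (z(F) = (2*F)*F = 2*F²)
S = 2251/6704147 (S = 1/(2978 - 669*(-1/2251)) = 1/(2978 + 669/2251) = 1/(6704147/2251) = 2251/6704147 ≈ 0.00033576)
(z(6) + (5 - 3)²)/((301 - 476) + S) = (2*6² + (5 - 3)²)/((301 - 476) + 2251/6704147) = (2*36 + 2²)/(-175 + 2251/6704147) = (72 + 4)/(-1173223474/6704147) = 76*(-6704147/1173223474) = -254757586/586611737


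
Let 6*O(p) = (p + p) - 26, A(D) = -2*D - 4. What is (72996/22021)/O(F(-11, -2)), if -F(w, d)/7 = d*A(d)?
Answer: -218988/286273 ≈ -0.76496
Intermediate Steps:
A(D) = -4 - 2*D
F(w, d) = -7*d*(-4 - 2*d)
O(p) = -13/3 + p/3 (O(p) = ((p + p) - 26)/6 = (2*p - 26)/6 = (-26 + 2*p)/6 = -13/3 + p/3)
(72996/22021)/O(F(-11, -2)) = (72996/22021)/(-13/3 + (14*(-2)*(2 - 2))/3) = (72996*(1/22021))/(-13/3 + (14*(-2)*0)/3) = 72996/(22021*(-13/3 + (1/3)*0)) = 72996/(22021*(-13/3 + 0)) = 72996/(22021*(-13/3)) = (72996/22021)*(-3/13) = -218988/286273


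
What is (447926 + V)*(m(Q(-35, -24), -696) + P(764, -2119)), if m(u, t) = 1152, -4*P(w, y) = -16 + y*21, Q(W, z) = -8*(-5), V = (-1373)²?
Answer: 114606660765/4 ≈ 2.8652e+10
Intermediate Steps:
V = 1885129
Q(W, z) = 40
P(w, y) = 4 - 21*y/4 (P(w, y) = -(-16 + y*21)/4 = -(-16 + 21*y)/4 = 4 - 21*y/4)
(447926 + V)*(m(Q(-35, -24), -696) + P(764, -2119)) = (447926 + 1885129)*(1152 + (4 - 21/4*(-2119))) = 2333055*(1152 + (4 + 44499/4)) = 2333055*(1152 + 44515/4) = 2333055*(49123/4) = 114606660765/4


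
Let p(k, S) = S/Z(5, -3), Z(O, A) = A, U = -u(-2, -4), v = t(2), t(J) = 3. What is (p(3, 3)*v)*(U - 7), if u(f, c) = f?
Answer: 15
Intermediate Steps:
v = 3
U = 2 (U = -1*(-2) = 2)
p(k, S) = -S/3 (p(k, S) = S/(-3) = S*(-⅓) = -S/3)
(p(3, 3)*v)*(U - 7) = (-⅓*3*3)*(2 - 7) = -1*3*(-5) = -3*(-5) = 15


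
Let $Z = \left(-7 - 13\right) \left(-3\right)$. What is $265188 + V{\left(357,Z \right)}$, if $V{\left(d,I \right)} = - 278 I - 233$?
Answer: $248275$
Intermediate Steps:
$Z = 60$ ($Z = \left(-20\right) \left(-3\right) = 60$)
$V{\left(d,I \right)} = -233 - 278 I$
$265188 + V{\left(357,Z \right)} = 265188 - 16913 = 248275$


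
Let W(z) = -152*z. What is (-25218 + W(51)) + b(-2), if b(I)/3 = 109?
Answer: -32643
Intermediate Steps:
b(I) = 327 (b(I) = 3*109 = 327)
(-25218 + W(51)) + b(-2) = (-25218 - 152*51) + 327 = (-25218 - 7752) + 327 = -32970 + 327 = -32643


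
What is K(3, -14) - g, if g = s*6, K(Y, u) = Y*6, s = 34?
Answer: -186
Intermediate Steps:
K(Y, u) = 6*Y
g = 204 (g = 34*6 = 204)
K(3, -14) - g = 6*3 - 1*204 = 18 - 204 = -186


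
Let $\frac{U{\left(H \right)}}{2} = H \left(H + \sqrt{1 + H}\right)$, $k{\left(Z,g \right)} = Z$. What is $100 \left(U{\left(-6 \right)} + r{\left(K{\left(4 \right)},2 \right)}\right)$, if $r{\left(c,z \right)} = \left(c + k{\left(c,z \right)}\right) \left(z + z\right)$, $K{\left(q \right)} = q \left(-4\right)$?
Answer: $-5600 - 1200 i \sqrt{5} \approx -5600.0 - 2683.3 i$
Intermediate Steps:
$U{\left(H \right)} = 2 H \left(H + \sqrt{1 + H}\right)$
$K{\left(q \right)} = - 4 q$
$r{\left(c,z \right)} = 4 c z$ ($r{\left(c,z \right)} = \left(c + c\right) \left(z + z\right) = 2 c 2 z = 4 c z$)
$100 \left(U{\left(-6 \right)} + r{\left(K{\left(4 \right)},2 \right)}\right) = 100 \left(2 \left(-6\right) \left(-6 + \sqrt{1 - 6}\right) + 4 \left(\left(-4\right) 4\right) 2\right) = 100 \left(2 \left(-6\right) \left(-6 + \sqrt{-5}\right) + 4 \left(-16\right) 2\right) = 100 \left(2 \left(-6\right) \left(-6 + i \sqrt{5}\right) - 128\right) = 100 \left(\left(72 - 12 i \sqrt{5}\right) - 128\right) = 100 \left(-56 - 12 i \sqrt{5}\right) = -5600 - 1200 i \sqrt{5}$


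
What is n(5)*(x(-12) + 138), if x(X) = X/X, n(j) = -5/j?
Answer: -139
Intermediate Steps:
x(X) = 1
n(5)*(x(-12) + 138) = (-5/5)*(1 + 138) = -5*1/5*139 = -1*139 = -139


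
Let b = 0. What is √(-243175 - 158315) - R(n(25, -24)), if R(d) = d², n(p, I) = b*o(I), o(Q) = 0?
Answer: 3*I*√44610 ≈ 633.63*I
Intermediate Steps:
n(p, I) = 0 (n(p, I) = 0*0 = 0)
√(-243175 - 158315) - R(n(25, -24)) = √(-243175 - 158315) - 1*0² = √(-401490) - 1*0 = 3*I*√44610 + 0 = 3*I*√44610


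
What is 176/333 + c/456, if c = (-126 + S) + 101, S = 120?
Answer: 1963/2664 ≈ 0.73686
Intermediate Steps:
c = 95 (c = (-126 + 120) + 101 = -6 + 101 = 95)
176/333 + c/456 = 176/333 + 95/456 = 176*(1/333) + 95*(1/456) = 176/333 + 5/24 = 1963/2664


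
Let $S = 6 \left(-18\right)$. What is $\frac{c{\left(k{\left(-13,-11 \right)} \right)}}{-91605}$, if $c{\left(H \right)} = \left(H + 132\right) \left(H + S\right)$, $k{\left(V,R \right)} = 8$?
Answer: $\frac{2800}{18321} \approx 0.15283$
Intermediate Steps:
$S = -108$
$c{\left(H \right)} = \left(-108 + H\right) \left(132 + H\right)$ ($c{\left(H \right)} = \left(H + 132\right) \left(H - 108\right) = \left(132 + H\right) \left(-108 + H\right) = \left(-108 + H\right) \left(132 + H\right)$)
$\frac{c{\left(k{\left(-13,-11 \right)} \right)}}{-91605} = \frac{-14256 + 8^{2} + 24 \cdot 8}{-91605} = \left(-14256 + 64 + 192\right) \left(- \frac{1}{91605}\right) = \left(-14000\right) \left(- \frac{1}{91605}\right) = \frac{2800}{18321}$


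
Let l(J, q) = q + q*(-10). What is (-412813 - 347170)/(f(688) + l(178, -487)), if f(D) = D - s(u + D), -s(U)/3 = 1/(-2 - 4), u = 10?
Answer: -1519966/10141 ≈ -149.88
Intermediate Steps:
s(U) = ½ (s(U) = -3/(-2 - 4) = -3/(-6) = -3*(-⅙) = ½)
f(D) = -½ + D (f(D) = D - 1*½ = D - ½ = -½ + D)
l(J, q) = -9*q (l(J, q) = q - 10*q = -9*q)
(-412813 - 347170)/(f(688) + l(178, -487)) = (-412813 - 347170)/((-½ + 688) - 9*(-487)) = -759983/(1375/2 + 4383) = -759983/10141/2 = -759983*2/10141 = -1519966/10141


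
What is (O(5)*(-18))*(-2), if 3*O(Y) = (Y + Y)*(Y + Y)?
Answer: 1200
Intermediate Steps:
O(Y) = 4*Y²/3 (O(Y) = ((Y + Y)*(Y + Y))/3 = ((2*Y)*(2*Y))/3 = (4*Y²)/3 = 4*Y²/3)
(O(5)*(-18))*(-2) = (((4/3)*5²)*(-18))*(-2) = (((4/3)*25)*(-18))*(-2) = ((100/3)*(-18))*(-2) = -600*(-2) = 1200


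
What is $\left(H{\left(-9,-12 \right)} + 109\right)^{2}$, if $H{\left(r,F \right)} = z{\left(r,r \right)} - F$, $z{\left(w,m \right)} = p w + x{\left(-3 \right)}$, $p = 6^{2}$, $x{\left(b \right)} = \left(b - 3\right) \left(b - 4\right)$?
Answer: $25921$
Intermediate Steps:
$x{\left(b \right)} = \left(-4 + b\right) \left(-3 + b\right)$ ($x{\left(b \right)} = \left(-3 + b\right) \left(-4 + b\right) = \left(-4 + b\right) \left(-3 + b\right)$)
$p = 36$
$z{\left(w,m \right)} = 42 + 36 w$ ($z{\left(w,m \right)} = 36 w + \left(12 + \left(-3\right)^{2} - -21\right) = 36 w + \left(12 + 9 + 21\right) = 36 w + 42 = 42 + 36 w$)
$H{\left(r,F \right)} = 42 - F + 36 r$ ($H{\left(r,F \right)} = \left(42 + 36 r\right) - F = 42 - F + 36 r$)
$\left(H{\left(-9,-12 \right)} + 109\right)^{2} = \left(\left(42 - -12 + 36 \left(-9\right)\right) + 109\right)^{2} = \left(\left(42 + 12 - 324\right) + 109\right)^{2} = \left(-270 + 109\right)^{2} = \left(-161\right)^{2} = 25921$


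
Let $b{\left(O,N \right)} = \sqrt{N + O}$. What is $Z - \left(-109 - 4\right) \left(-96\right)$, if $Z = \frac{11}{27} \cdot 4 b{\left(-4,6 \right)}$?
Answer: $-10848 + \frac{44 \sqrt{2}}{27} \approx -10846.0$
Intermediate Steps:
$Z = \frac{44 \sqrt{2}}{27}$ ($Z = \frac{11}{27} \cdot 4 \sqrt{6 - 4} = 11 \cdot \frac{1}{27} \cdot 4 \sqrt{2} = \frac{11}{27} \cdot 4 \sqrt{2} = \frac{44 \sqrt{2}}{27} \approx 2.3046$)
$Z - \left(-109 - 4\right) \left(-96\right) = \frac{44 \sqrt{2}}{27} - \left(-109 - 4\right) \left(-96\right) = \frac{44 \sqrt{2}}{27} - \left(-113\right) \left(-96\right) = \frac{44 \sqrt{2}}{27} - 10848 = -10848 + \frac{44 \sqrt{2}}{27}$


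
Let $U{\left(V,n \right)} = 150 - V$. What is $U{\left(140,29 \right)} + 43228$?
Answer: $43238$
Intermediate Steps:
$U{\left(140,29 \right)} + 43228 = \left(150 - 140\right) + 43228 = 10 + 43228 = 43238$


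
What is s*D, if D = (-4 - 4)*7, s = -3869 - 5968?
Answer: 550872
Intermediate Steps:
s = -9837
D = -56 (D = -8*7 = -56)
s*D = -9837*(-56) = 550872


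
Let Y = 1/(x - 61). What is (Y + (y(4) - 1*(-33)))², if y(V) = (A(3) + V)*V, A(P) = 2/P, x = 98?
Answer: 32924644/12321 ≈ 2672.2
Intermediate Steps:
y(V) = V*(⅔ + V) (y(V) = (2/3 + V)*V = (2*(⅓) + V)*V = (⅔ + V)*V = V*(⅔ + V))
Y = 1/37 (Y = 1/(98 - 61) = 1/37 ≈ 0.027027)
(Y + (y(4) - 1*(-33)))² = (1/37 + ((⅓)*4*(2 + 3*4) - 1*(-33)))² = (1/37 + ((⅓)*4*(2 + 12) + 33))² = (1/37 + ((⅓)*4*14 + 33))² = (1/37 + (56/3 + 33))² = (1/37 + 155/3)² = (5738/111)² = 32924644/12321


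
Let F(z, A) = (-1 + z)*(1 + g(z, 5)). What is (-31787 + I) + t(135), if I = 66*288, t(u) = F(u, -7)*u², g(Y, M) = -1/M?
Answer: 1940941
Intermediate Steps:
F(z, A) = -⅘ + 4*z/5 (F(z, A) = (-1 + z)*(1 - 1/5) = (-1 + z)*(1 - 1*⅕) = (-1 + z)*(1 - ⅕) = (-1 + z)*(⅘) = -⅘ + 4*z/5)
t(u) = u²*(-⅘ + 4*u/5) (t(u) = (-⅘ + 4*u/5)*u² = u²*(-⅘ + 4*u/5))
I = 19008
(-31787 + I) + t(135) = (-31787 + 19008) + (⅘)*135²*(-1 + 135) = -12779 + (⅘)*18225*134 = -12779 + 1953720 = 1940941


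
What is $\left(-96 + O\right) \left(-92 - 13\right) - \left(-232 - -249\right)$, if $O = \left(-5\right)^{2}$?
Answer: $7438$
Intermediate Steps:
$O = 25$
$\left(-96 + O\right) \left(-92 - 13\right) - \left(-232 - -249\right) = \left(-96 + 25\right) \left(-92 - 13\right) - \left(-232 - -249\right) = \left(-71\right) \left(-105\right) - \left(-232 + 249\right) = 7455 - 17 = 7438$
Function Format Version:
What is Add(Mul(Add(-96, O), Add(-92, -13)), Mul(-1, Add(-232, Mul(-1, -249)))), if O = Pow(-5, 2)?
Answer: 7438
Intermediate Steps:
O = 25
Add(Mul(Add(-96, O), Add(-92, -13)), Mul(-1, Add(-232, Mul(-1, -249)))) = Add(Mul(Add(-96, 25), Add(-92, -13)), Mul(-1, Add(-232, Mul(-1, -249)))) = Add(Mul(-71, -105), Mul(-1, Add(-232, 249))) = Add(7455, Mul(-1, 17)) = Add(7455, -17) = 7438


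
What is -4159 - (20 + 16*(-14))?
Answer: -3955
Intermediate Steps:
-4159 - (20 + 16*(-14)) = -4159 - (20 - 224) = -4159 - 1*(-204) = -4159 + 204 = -3955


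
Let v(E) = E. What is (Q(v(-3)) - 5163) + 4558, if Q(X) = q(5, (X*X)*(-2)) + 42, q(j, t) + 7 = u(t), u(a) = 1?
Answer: -569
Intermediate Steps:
q(j, t) = -6 (q(j, t) = -7 + 1 = -6)
Q(X) = 36 (Q(X) = -6 + 42 = 36)
(Q(v(-3)) - 5163) + 4558 = (36 - 5163) + 4558 = -5127 + 4558 = -569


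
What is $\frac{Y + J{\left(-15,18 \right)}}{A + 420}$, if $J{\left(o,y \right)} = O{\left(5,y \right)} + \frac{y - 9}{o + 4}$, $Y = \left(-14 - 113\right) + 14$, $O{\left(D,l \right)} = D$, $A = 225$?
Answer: $- \frac{399}{2365} \approx -0.16871$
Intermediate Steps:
$Y = -113$ ($Y = -127 + 14 = -113$)
$J{\left(o,y \right)} = 5 + \frac{-9 + y}{4 + o}$ ($J{\left(o,y \right)} = 5 + \frac{y - 9}{o + 4} = 5 + \frac{-9 + y}{4 + o}$)
$\frac{Y + J{\left(-15,18 \right)}}{A + 420} = \frac{-113 + \frac{11 + 18 + 5 \left(-15\right)}{4 - 15}}{225 + 420} = \frac{-113 + \frac{11 + 18 - 75}{-11}}{645} = \left(-113 - - \frac{46}{11}\right) \frac{1}{645} = \left(-113 + \frac{46}{11}\right) \frac{1}{645} = \left(- \frac{1197}{11}\right) \frac{1}{645} = - \frac{399}{2365}$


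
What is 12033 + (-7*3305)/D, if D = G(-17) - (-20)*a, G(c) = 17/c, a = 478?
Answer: 115000312/9559 ≈ 12031.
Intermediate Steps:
D = 9559 (D = 17/(-17) - (-20)*478 = 17*(-1/17) - 1*(-9560) = -1 + 9560 = 9559)
12033 + (-7*3305)/D = 12033 - 7*3305/9559 = 12033 - 23135*1/9559 = 12033 - 23135/9559 = 115000312/9559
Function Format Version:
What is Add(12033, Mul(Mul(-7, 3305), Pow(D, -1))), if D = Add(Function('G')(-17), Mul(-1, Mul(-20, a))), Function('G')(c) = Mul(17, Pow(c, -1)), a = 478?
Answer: Rational(115000312, 9559) ≈ 12031.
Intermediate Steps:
D = 9559 (D = Add(Mul(17, Pow(-17, -1)), Mul(-1, Mul(-20, 478))) = Add(Mul(17, Rational(-1, 17)), Mul(-1, -9560)) = Add(-1, 9560) = 9559)
Add(12033, Mul(Mul(-7, 3305), Pow(D, -1))) = Add(12033, Mul(Mul(-7, 3305), Pow(9559, -1))) = Add(12033, Mul(-23135, Rational(1, 9559))) = Add(12033, Rational(-23135, 9559)) = Rational(115000312, 9559)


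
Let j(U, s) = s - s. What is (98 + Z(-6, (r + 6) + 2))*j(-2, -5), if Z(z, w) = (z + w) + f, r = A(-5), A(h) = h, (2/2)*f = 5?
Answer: 0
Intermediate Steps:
f = 5
r = -5
j(U, s) = 0
Z(z, w) = 5 + w + z (Z(z, w) = (z + w) + 5 = (w + z) + 5 = 5 + w + z)
(98 + Z(-6, (r + 6) + 2))*j(-2, -5) = (98 + (5 + ((-5 + 6) + 2) - 6))*0 = (98 + (5 + (1 + 2) - 6))*0 = (98 + (5 + 3 - 6))*0 = (98 + 2)*0 = 100*0 = 0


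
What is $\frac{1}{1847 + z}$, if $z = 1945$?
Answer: $\frac{1}{3792} \approx 0.00026371$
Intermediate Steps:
$\frac{1}{1847 + z} = \frac{1}{1847 + 1945} = \frac{1}{3792}$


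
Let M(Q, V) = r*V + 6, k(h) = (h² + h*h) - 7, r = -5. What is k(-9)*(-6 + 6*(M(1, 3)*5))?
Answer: -42780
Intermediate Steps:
k(h) = -7 + 2*h² (k(h) = (h² + h²) - 7 = 2*h² - 7 = -7 + 2*h²)
M(Q, V) = 6 - 5*V (M(Q, V) = -5*V + 6 = 6 - 5*V)
k(-9)*(-6 + 6*(M(1, 3)*5)) = (-7 + 2*(-9)²)*(-6 + 6*((6 - 5*3)*5)) = (-7 + 2*81)*(-6 + 6*((6 - 15)*5)) = (-7 + 162)*(-6 + 6*(-9*5)) = 155*(-6 + 6*(-45)) = 155*(-6 - 270) = 155*(-276) = -42780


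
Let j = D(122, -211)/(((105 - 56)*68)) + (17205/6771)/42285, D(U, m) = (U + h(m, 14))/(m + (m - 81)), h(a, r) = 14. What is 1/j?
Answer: -12714820419/267697 ≈ -47497.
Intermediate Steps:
D(U, m) = (14 + U)/(-81 + 2*m) (D(U, m) = (U + 14)/(m + (m - 81)) = (14 + U)/(m + (-81 + m)) = (14 + U)/(-81 + 2*m))
j = -267697/12714820419 (j = ((14 + 122)/(-81 + 2*(-211)))/(((105 - 56)*68)) + (17205/6771)/42285 = (136/(-81 - 422))/((49*68)) + (17205*(1/6771))*(1/42285) = (136/(-503))/3332 + (155/61)*(1/42285) = -1/503*136*(1/3332) + 31/515877 = -136/503*1/3332 + 31/515877 = -2/24647 + 31/515877 = -267697/12714820419 ≈ -2.1054e-5)
1/j = 1/(-267697/12714820419) = -12714820419/267697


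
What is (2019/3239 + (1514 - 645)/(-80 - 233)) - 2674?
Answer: -2713102662/1013807 ≈ -2676.2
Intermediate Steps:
(2019/3239 + (1514 - 645)/(-80 - 233)) - 2674 = (2019*(1/3239) + 869/(-313)) - 2674 = (2019/3239 + 869*(-1/313)) - 2674 = (2019/3239 - 869/313) - 2674 = -2182744/1013807 - 2674 = -2713102662/1013807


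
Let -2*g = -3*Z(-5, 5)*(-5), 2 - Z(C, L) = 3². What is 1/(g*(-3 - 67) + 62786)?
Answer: 1/59111 ≈ 1.6917e-5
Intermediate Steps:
Z(C, L) = -7 (Z(C, L) = 2 - 1*3² = 2 - 1*9 = 2 - 9 = -7)
g = 105/2 (g = -(-3*(-7))*(-5)/2 = -21*(-5)/2 = -½*(-105) = 105/2 ≈ 52.500)
1/(g*(-3 - 67) + 62786) = 1/(105*(-3 - 67)/2 + 62786) = 1/((105/2)*(-70) + 62786) = 1/(-3675 + 62786) = 1/59111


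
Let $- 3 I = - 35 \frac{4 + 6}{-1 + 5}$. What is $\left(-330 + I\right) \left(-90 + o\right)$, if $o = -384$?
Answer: $142595$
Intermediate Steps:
$I = \frac{175}{6}$ ($I = - \frac{\left(-35\right) \frac{4 + 6}{-1 + 5}}{3} = - \frac{\left(-35\right) \frac{10}{4}}{3} = - \frac{\left(-35\right) 10 \cdot \frac{1}{4}}{3} = - \frac{\left(-35\right) \frac{5}{2}}{3} = \left(- \frac{1}{3}\right) \left(- \frac{175}{2}\right) = \frac{175}{6} \approx 29.167$)
$\left(-330 + I\right) \left(-90 + o\right) = \left(-330 + \frac{175}{6}\right) \left(-90 - 384\right) = \left(- \frac{1805}{6}\right) \left(-474\right) = 142595$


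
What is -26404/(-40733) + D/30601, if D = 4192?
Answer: 6079140/7742053 ≈ 0.78521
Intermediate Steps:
-26404/(-40733) + D/30601 = -26404/(-40733) + 4192/30601 = -26404*(-1/40733) + 4192*(1/30601) = 164/253 + 4192/30601 = 6079140/7742053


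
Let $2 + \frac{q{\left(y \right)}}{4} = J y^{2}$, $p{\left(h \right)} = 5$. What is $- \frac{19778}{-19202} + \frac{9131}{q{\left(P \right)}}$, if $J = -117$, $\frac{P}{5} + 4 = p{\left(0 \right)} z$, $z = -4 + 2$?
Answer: $\frac{22589867181}{22017090008} \approx 1.026$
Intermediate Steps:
$z = -2$
$P = -70$ ($P = -20 + 5 \cdot 5 \left(-2\right) = -20 + 5 \left(-10\right) = -20 - 50 = -70$)
$q{\left(y \right)} = -8 - 468 y^{2}$ ($q{\left(y \right)} = -8 + 4 \left(- 117 y^{2}\right) = -8 - 468 y^{2}$)
$- \frac{19778}{-19202} + \frac{9131}{q{\left(P \right)}} = - \frac{19778}{-19202} + \frac{9131}{-8 - 468 \left(-70\right)^{2}} = \left(-19778\right) \left(- \frac{1}{19202}\right) + \frac{9131}{-8 - 2293200} = \frac{9889}{9601} + \frac{9131}{-8 - 2293200} = \frac{9889}{9601} + \frac{9131}{-2293208} = \frac{9889}{9601} + 9131 \left(- \frac{1}{2293208}\right) = \frac{9889}{9601} - \frac{9131}{2293208} = \frac{22589867181}{22017090008}$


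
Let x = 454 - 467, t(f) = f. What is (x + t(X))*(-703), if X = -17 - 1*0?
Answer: 21090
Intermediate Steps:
X = -17 (X = -17 + 0 = -17)
x = -13
(x + t(X))*(-703) = (-13 - 17)*(-703) = -30*(-703) = 21090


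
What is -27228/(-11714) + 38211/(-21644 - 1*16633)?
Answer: 99100417/74729463 ≈ 1.3261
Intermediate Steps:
-27228/(-11714) + 38211/(-21644 - 1*16633) = -27228*(-1/11714) + 38211/(-21644 - 16633) = 13614/5857 + 38211/(-38277) = 13614/5857 + 38211*(-1/38277) = 13614/5857 - 12737/12759 = 99100417/74729463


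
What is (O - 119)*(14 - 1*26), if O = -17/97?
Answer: 138720/97 ≈ 1430.1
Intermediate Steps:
O = -17/97 (O = -17*1/97 = -17/97 ≈ -0.17526)
(O - 119)*(14 - 1*26) = (-17/97 - 119)*(14 - 1*26) = -11560*(14 - 26)/97 = -11560/97*(-12) = 138720/97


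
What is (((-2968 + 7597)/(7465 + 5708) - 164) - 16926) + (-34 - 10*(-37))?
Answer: -73565271/4391 ≈ -16754.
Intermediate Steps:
(((-2968 + 7597)/(7465 + 5708) - 164) - 16926) + (-34 - 10*(-37)) = ((4629/13173 - 164) - 16926) + (-34 + 370) = ((4629*(1/13173) - 164) - 16926) + 336 = ((1543/4391 - 164) - 16926) + 336 = (-718581/4391 - 16926) + 336 = -75040647/4391 + 336 = -73565271/4391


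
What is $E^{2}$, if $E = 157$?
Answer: $24649$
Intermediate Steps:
$E^{2} = 157^{2} = 24649$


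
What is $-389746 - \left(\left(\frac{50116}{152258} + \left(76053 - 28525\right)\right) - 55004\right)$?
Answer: $- \frac{29101857888}{76129} \approx -3.8227 \cdot 10^{5}$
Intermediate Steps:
$-389746 - \left(\left(\frac{50116}{152258} + \left(76053 - 28525\right)\right) - 55004\right) = -389746 - \left(\left(50116 \cdot \frac{1}{152258} + 47528\right) - 55004\right) = -389746 - \left(\left(\frac{25058}{76129} + 47528\right) - 55004\right) = -389746 - \left(\frac{3618284170}{76129} - 55004\right) = -389746 - - \frac{569115346}{76129} = -389746 + \frac{569115346}{76129} = - \frac{29101857888}{76129}$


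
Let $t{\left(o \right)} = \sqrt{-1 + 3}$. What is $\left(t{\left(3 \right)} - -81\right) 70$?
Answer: $5670 + 70 \sqrt{2} \approx 5769.0$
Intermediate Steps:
$t{\left(o \right)} = \sqrt{2}$
$\left(t{\left(3 \right)} - -81\right) 70 = \left(\sqrt{2} - -81\right) 70 = \left(\sqrt{2} + 81\right) 70 = \left(81 + \sqrt{2}\right) 70 = 5670 + 70 \sqrt{2}$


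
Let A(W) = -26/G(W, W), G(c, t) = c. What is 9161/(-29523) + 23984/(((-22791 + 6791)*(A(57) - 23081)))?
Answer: -12050082989311/38841728289000 ≈ -0.31024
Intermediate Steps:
A(W) = -26/W
9161/(-29523) + 23984/(((-22791 + 6791)*(A(57) - 23081))) = 9161/(-29523) + 23984/(((-22791 + 6791)*(-26/57 - 23081))) = 9161*(-1/29523) + 23984/((-16000*(-26*1/57 - 23081))) = -9161/29523 + 23984/((-16000*(-26/57 - 23081))) = -9161/29523 + 23984/((-16000*(-1315643/57))) = -9161/29523 + 23984/(21050288000/57) = -9161/29523 + 23984*(57/21050288000) = -9161/29523 + 85443/1315643000 = -12050082989311/38841728289000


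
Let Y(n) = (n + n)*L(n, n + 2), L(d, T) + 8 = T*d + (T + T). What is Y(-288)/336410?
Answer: -23554944/168205 ≈ -140.04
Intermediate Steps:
L(d, T) = -8 + 2*T + T*d (L(d, T) = -8 + (T*d + (T + T)) = -8 + (T*d + 2*T) = -8 + (2*T + T*d) = -8 + 2*T + T*d)
Y(n) = 2*n*(-4 + 2*n + n*(2 + n)) (Y(n) = (n + n)*(-8 + 2*(n + 2) + (n + 2)*n) = (2*n)*(-8 + 2*(2 + n) + (2 + n)*n) = (2*n)*(-8 + (4 + 2*n) + n*(2 + n)) = (2*n)*(-4 + 2*n + n*(2 + n)) = 2*n*(-4 + 2*n + n*(2 + n)))
Y(-288)/336410 = (2*(-288)*(-4 + (-288)² + 4*(-288)))/336410 = (2*(-288)*(-4 + 82944 - 1152))*(1/336410) = (2*(-288)*81788)*(1/336410) = -47109888*1/336410 = -23554944/168205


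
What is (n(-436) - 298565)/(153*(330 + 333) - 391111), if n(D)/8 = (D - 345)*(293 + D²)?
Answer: 1189849037/289672 ≈ 4107.6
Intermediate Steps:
n(D) = 8*(-345 + D)*(293 + D²) (n(D) = 8*((D - 345)*(293 + D²)) = 8*((-345 + D)*(293 + D²)) = 8*(-345 + D)*(293 + D²))
(n(-436) - 298565)/(153*(330 + 333) - 391111) = ((-808680 - 2760*(-436)² + 8*(-436)³ + 2344*(-436)) - 298565)/(153*(330 + 333) - 391111) = ((-808680 - 2760*190096 + 8*(-82881856) - 1021984) - 298565)/(153*663 - 391111) = ((-808680 - 524664960 - 663054848 - 1021984) - 298565)/(101439 - 391111) = (-1189550472 - 298565)/(-289672) = -1189849037*(-1/289672) = 1189849037/289672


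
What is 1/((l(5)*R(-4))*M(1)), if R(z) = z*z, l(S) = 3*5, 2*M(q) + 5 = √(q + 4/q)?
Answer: -1/480 - √5/2400 ≈ -0.0030150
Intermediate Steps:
M(q) = -5/2 + √(q + 4/q)/2
l(S) = 15
R(z) = z²
1/((l(5)*R(-4))*M(1)) = 1/((15*(-4)²)*(-5/2 + √((4 + 1²)/1)/2)) = 1/((15*16)*(-5/2 + √(1*(4 + 1))/2)) = 1/(240*(-5/2 + √(1*5)/2)) = 1/(240*(-5/2 + √5/2)) = 1/(-600 + 120*√5)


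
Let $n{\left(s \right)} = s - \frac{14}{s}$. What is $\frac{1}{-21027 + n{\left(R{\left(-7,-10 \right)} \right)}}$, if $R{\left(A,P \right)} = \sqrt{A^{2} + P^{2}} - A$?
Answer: $- \frac{1050951}{22089954578} - \frac{43 \sqrt{149}}{22089954578} \approx -4.76 \cdot 10^{-5}$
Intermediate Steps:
$\frac{1}{-21027 + n{\left(R{\left(-7,-10 \right)} \right)}} = \frac{1}{-21027 - \left(-7 - \sqrt{\left(-7\right)^{2} + \left(-10\right)^{2}} + \frac{14}{\sqrt{\left(-7\right)^{2} + \left(-10\right)^{2}} - -7}\right)} = \frac{1}{-21027 - \left(-7 - \sqrt{49 + 100} + \frac{14}{\sqrt{49 + 100} + 7}\right)} = \frac{1}{-21027 - \left(-7 - \sqrt{149} + \frac{14}{\sqrt{149} + 7}\right)} = \frac{1}{-21027 - \left(-7 - \sqrt{149} + \frac{14}{7 + \sqrt{149}}\right)} = \frac{1}{-21027 + \left(7 + \sqrt{149} - \frac{14}{7 + \sqrt{149}}\right)} = \frac{1}{-21020 + \sqrt{149} - \frac{14}{7 + \sqrt{149}}}$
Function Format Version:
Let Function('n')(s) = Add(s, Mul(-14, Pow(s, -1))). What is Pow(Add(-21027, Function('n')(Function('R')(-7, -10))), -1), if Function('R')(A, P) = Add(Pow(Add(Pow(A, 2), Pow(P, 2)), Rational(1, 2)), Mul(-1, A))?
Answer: Add(Rational(-1050951, 22089954578), Mul(Rational(-43, 22089954578), Pow(149, Rational(1, 2)))) ≈ -4.7600e-5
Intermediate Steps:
Pow(Add(-21027, Function('n')(Function('R')(-7, -10))), -1) = Pow(Add(-21027, Add(Add(Pow(Add(Pow(-7, 2), Pow(-10, 2)), Rational(1, 2)), Mul(-1, -7)), Mul(-14, Pow(Add(Pow(Add(Pow(-7, 2), Pow(-10, 2)), Rational(1, 2)), Mul(-1, -7)), -1)))), -1) = Pow(Add(-21027, Add(Add(Pow(Add(49, 100), Rational(1, 2)), 7), Mul(-14, Pow(Add(Pow(Add(49, 100), Rational(1, 2)), 7), -1)))), -1) = Pow(Add(-21027, Add(Add(Pow(149, Rational(1, 2)), 7), Mul(-14, Pow(Add(Pow(149, Rational(1, 2)), 7), -1)))), -1) = Pow(Add(-21027, Add(Add(7, Pow(149, Rational(1, 2))), Mul(-14, Pow(Add(7, Pow(149, Rational(1, 2))), -1)))), -1) = Pow(Add(-21027, Add(7, Pow(149, Rational(1, 2)), Mul(-14, Pow(Add(7, Pow(149, Rational(1, 2))), -1)))), -1) = Pow(Add(-21020, Pow(149, Rational(1, 2)), Mul(-14, Pow(Add(7, Pow(149, Rational(1, 2))), -1))), -1)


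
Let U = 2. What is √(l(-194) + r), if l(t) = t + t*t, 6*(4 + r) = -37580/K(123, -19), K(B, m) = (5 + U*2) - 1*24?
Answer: 10*√3407/3 ≈ 194.56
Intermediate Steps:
K(B, m) = -15 (K(B, m) = (5 + 2*2) - 1*24 = (5 + 4) - 24 = 9 - 24 = -15)
r = 3722/9 (r = -4 + (-37580/(-15))/6 = -4 + (-37580*(-1/15))/6 = -4 + (⅙)*(7516/3) = -4 + 3758/9 = 3722/9 ≈ 413.56)
l(t) = t + t²
√(l(-194) + r) = √(-194*(1 - 194) + 3722/9) = √(-194*(-193) + 3722/9) = √(37442 + 3722/9) = √(340700/9) = 10*√3407/3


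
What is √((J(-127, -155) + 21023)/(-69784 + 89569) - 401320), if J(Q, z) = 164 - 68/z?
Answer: I*√150968083410407649/613335 ≈ 633.5*I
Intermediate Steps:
J(Q, z) = 164 - 68/z
√((J(-127, -155) + 21023)/(-69784 + 89569) - 401320) = √(((164 - 68/(-155)) + 21023)/(-69784 + 89569) - 401320) = √(((164 - 68*(-1/155)) + 21023)/19785 - 401320) = √(((164 + 68/155) + 21023)*(1/19785) - 401320) = √((25488/155 + 21023)*(1/19785) - 401320) = √((3284053/155)*(1/19785) - 401320) = √(3284053/3066675 - 401320) = √(-1230714726947/3066675) = I*√150968083410407649/613335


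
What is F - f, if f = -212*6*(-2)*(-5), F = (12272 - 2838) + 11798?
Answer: 33952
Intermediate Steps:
F = 21232 (F = 9434 + 11798 = 21232)
f = -12720 (f = -(-2544)*(-5) = -212*60 = -12720)
F - f = 21232 - 1*(-12720) = 21232 + 12720 = 33952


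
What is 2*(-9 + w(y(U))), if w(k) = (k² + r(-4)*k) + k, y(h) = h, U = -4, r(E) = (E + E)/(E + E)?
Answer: -2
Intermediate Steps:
r(E) = 1 (r(E) = (2*E)/((2*E)) = (2*E)*(1/(2*E)) = 1)
w(k) = k² + 2*k (w(k) = (k² + 1*k) + k = (k² + k) + k = (k + k²) + k = k² + 2*k)
2*(-9 + w(y(U))) = 2*(-9 - 4*(2 - 4)) = 2*(-9 - 4*(-2)) = 2*(-9 + 8) = 2*(-1) = -2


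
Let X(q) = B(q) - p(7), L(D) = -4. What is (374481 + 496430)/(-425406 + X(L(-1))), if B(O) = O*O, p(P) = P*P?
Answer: -870911/425439 ≈ -2.0471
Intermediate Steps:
p(P) = P²
B(O) = O²
X(q) = -49 + q² (X(q) = q² - 1*7² = q² - 1*49 = q² - 49 = -49 + q²)
(374481 + 496430)/(-425406 + X(L(-1))) = (374481 + 496430)/(-425406 + (-49 + (-4)²)) = 870911/(-425406 + (-49 + 16)) = 870911/(-425406 - 33) = 870911/(-425439) = 870911*(-1/425439) = -870911/425439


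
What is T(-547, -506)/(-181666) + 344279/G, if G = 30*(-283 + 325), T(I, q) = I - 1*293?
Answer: 31272423607/114449580 ≈ 273.24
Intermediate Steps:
T(I, q) = -293 + I (T(I, q) = I - 293 = -293 + I)
G = 1260 (G = 30*42 = 1260)
T(-547, -506)/(-181666) + 344279/G = (-293 - 547)/(-181666) + 344279/1260 = -840*(-1/181666) + 344279*(1/1260) = 420/90833 + 344279/1260 = 31272423607/114449580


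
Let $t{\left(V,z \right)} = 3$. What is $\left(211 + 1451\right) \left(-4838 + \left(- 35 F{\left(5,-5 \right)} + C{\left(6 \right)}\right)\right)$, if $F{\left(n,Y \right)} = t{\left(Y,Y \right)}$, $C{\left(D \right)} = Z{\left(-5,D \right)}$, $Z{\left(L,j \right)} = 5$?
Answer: $-8206956$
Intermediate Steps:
$C{\left(D \right)} = 5$
$F{\left(n,Y \right)} = 3$
$\left(211 + 1451\right) \left(-4838 + \left(- 35 F{\left(5,-5 \right)} + C{\left(6 \right)}\right)\right) = \left(211 + 1451\right) \left(-4838 + \left(\left(-35\right) 3 + 5\right)\right) = 1662 \left(-4838 + \left(-105 + 5\right)\right) = 1662 \left(-4838 - 100\right) = 1662 \left(-4938\right) = -8206956$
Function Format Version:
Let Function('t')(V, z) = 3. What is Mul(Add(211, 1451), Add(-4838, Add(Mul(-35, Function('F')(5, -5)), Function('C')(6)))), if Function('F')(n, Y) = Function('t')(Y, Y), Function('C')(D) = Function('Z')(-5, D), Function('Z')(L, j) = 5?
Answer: -8206956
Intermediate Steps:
Function('C')(D) = 5
Function('F')(n, Y) = 3
Mul(Add(211, 1451), Add(-4838, Add(Mul(-35, Function('F')(5, -5)), Function('C')(6)))) = Mul(Add(211, 1451), Add(-4838, Add(Mul(-35, 3), 5))) = Mul(1662, Add(-4838, Add(-105, 5))) = Mul(1662, Add(-4838, -100)) = Mul(1662, -4938) = -8206956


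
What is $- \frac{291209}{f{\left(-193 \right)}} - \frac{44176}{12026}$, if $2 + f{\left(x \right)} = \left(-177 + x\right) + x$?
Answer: $\frac{1738559997}{3397345} \approx 511.74$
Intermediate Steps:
$f{\left(x \right)} = -179 + 2 x$ ($f{\left(x \right)} = -2 + \left(\left(-177 + x\right) + x\right) = -2 + \left(-177 + 2 x\right) = -179 + 2 x$)
$- \frac{291209}{f{\left(-193 \right)}} - \frac{44176}{12026} = - \frac{291209}{-179 + 2 \left(-193\right)} - \frac{44176}{12026} = - \frac{291209}{-179 - 386} - \frac{22088}{6013} = - \frac{291209}{-565} - \frac{22088}{6013} = \left(-291209\right) \left(- \frac{1}{565}\right) - \frac{22088}{6013} = \frac{291209}{565} - \frac{22088}{6013} = \frac{1738559997}{3397345}$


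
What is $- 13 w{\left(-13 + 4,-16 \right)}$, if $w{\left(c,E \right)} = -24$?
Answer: $312$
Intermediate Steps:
$- 13 w{\left(-13 + 4,-16 \right)} = \left(-13\right) \left(-24\right) = 312$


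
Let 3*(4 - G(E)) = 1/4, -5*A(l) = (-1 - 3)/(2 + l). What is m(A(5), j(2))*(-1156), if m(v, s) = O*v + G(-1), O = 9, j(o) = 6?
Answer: -600253/105 ≈ -5716.7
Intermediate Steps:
A(l) = 4/(5*(2 + l)) (A(l) = -(-1 - 3)/(5*(2 + l)) = -(-4)/(5*(2 + l)) = 4/(5*(2 + l)))
G(E) = 47/12 (G(E) = 4 - ⅓/4 = 4 - ⅓*¼ = 4 - 1/12 = 47/12)
m(v, s) = 47/12 + 9*v (m(v, s) = 9*v + 47/12 = 47/12 + 9*v)
m(A(5), j(2))*(-1156) = (47/12 + 9*(4/(5*(2 + 5))))*(-1156) = (47/12 + 9*((⅘)/7))*(-1156) = (47/12 + 9*((⅘)*(⅐)))*(-1156) = (47/12 + 9*(4/35))*(-1156) = (47/12 + 36/35)*(-1156) = (2077/420)*(-1156) = -600253/105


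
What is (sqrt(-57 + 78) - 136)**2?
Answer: (136 - sqrt(21))**2 ≈ 17271.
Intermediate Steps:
(sqrt(-57 + 78) - 136)**2 = (sqrt(21) - 136)**2 = (-136 + sqrt(21))**2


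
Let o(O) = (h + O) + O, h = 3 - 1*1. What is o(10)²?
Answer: 484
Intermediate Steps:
h = 2 (h = 3 - 1 = 2)
o(O) = 2 + 2*O (o(O) = (2 + O) + O = 2 + 2*O)
o(10)² = (2 + 2*10)² = (2 + 20)² = 22² = 484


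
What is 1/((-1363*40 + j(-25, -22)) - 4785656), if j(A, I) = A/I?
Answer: -22/106483847 ≈ -2.0660e-7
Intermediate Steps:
1/((-1363*40 + j(-25, -22)) - 4785656) = 1/((-1363*40 - 25/(-22)) - 4785656) = 1/((-54520 - 25*(-1/22)) - 4785656) = 1/((-54520 + 25/22) - 4785656) = 1/(-1199415/22 - 4785656) = 1/(-106483847/22) = -22/106483847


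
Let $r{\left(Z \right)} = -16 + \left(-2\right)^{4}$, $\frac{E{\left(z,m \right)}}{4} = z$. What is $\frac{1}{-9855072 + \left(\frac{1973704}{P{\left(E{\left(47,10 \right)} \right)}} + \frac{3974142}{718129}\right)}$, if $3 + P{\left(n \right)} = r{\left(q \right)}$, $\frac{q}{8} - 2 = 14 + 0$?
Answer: $- \frac{2154387}{22649001158254} \approx -9.5121 \cdot 10^{-8}$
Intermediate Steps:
$E{\left(z,m \right)} = 4 z$
$q = 128$ ($q = 16 + 8 \left(14 + 0\right) = 16 + 8 \cdot 14 = 16 + 112 = 128$)
$r{\left(Z \right)} = 0$ ($r{\left(Z \right)} = -16 + 16 = 0$)
$P{\left(n \right)} = -3$ ($P{\left(n \right)} = -3 + 0 = -3$)
$\frac{1}{-9855072 + \left(\frac{1973704}{P{\left(E{\left(47,10 \right)} \right)}} + \frac{3974142}{718129}\right)} = \frac{1}{-9855072 + \left(\frac{1973704}{-3} + \frac{3974142}{718129}\right)} = \frac{1}{-9855072 + \left(1973704 \left(- \frac{1}{3}\right) + 3974142 \cdot \frac{1}{718129}\right)} = \frac{1}{-9855072 + \left(- \frac{1973704}{3} + \frac{3974142}{718129}\right)} = \frac{1}{-9855072 - \frac{1417362157390}{2154387}} = \frac{1}{- \frac{22649001158254}{2154387}} = - \frac{2154387}{22649001158254}$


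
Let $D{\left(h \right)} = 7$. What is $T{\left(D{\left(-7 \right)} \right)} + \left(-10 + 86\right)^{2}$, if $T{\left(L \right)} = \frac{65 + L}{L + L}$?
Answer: $\frac{40468}{7} \approx 5781.1$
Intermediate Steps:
$T{\left(L \right)} = \frac{65 + L}{2 L}$
$T{\left(D{\left(-7 \right)} \right)} + \left(-10 + 86\right)^{2} = \frac{65 + 7}{2 \cdot 7} + \left(-10 + 86\right)^{2} = \frac{1}{2} \cdot \frac{1}{7} \cdot 72 + 76^{2} = \frac{36}{7} + 5776 = \frac{40468}{7}$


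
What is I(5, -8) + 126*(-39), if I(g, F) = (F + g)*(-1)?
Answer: -4911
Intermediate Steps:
I(g, F) = -F - g
I(5, -8) + 126*(-39) = (-1*(-8) - 1*5) + 126*(-39) = (8 - 5) - 4914 = 3 - 4914 = -4911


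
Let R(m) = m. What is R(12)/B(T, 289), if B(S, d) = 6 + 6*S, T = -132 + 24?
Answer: -2/107 ≈ -0.018692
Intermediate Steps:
T = -108
R(12)/B(T, 289) = 12/(6 + 6*(-108)) = 12/(6 - 648) = 12/(-642) = 12*(-1/642) = -2/107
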